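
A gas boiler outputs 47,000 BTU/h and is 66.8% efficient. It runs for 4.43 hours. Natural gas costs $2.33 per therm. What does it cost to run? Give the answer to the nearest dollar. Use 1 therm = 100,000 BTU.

Heat delivered = 47,000 BTU/h × 4.43 h = 208,210 BTU
Gas input = 208,210 / 0.668 = 311,692 BTU
= 311,692 / 100,000 = 3.117 therm
Cost = 3.117 × $2.33/therm = $7.26 ≈ $7

$7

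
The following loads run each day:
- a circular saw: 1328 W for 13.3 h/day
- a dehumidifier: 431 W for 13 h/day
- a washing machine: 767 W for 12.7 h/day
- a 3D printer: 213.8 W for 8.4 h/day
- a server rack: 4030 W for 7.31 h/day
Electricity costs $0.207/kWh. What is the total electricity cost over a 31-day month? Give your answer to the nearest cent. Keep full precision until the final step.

circular saw: 1328 W × 13.3 h × 31 d = 547,534 Wh = 547.5 kWh
dehumidifier: 431 W × 13 h × 31 d = 173,693 Wh = 173.7 kWh
washing machine: 767 W × 12.7 h × 31 d = 301,968 Wh = 302 kWh
3D printer: 213.8 W × 8.4 h × 31 d = 55,674 Wh = 55.67 kWh
server rack: 4030 W × 7.31 h × 31 d = 913,238 Wh = 913.2 kWh
Total energy = 547.5 + 173.7 + 302 + 55.67 + 913.2 = 1,992 kWh
Cost = 1,992 kWh × $0.207 = $412.37

$412.37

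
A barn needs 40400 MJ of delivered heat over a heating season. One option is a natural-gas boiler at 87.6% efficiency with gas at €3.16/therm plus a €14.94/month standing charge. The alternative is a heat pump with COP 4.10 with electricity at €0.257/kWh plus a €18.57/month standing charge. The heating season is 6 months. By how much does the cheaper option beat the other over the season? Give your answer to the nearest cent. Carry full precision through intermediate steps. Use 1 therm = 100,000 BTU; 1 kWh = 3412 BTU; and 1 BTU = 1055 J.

Heat load = 40400 MJ = 40,400,000,000 J / 1055 = 38,293,839 BTU
Gas: input = 38,293,839 / 0.876 = 43,714,428 BTU = 437.1 therm → 437.1 × €3.16 = €1,381.38; + 6 × €14.94 standing = €1,471.02
Heat pump: 38,293,839 BTU / 3412 = 11,220 kWh heat; / 4.10 = 2,737 kWh in → × €0.257 = €703.51; + 6 × €18.57 standing = €814.93
Difference = |€1,471.02 − €814.93| = €656.09

€656.09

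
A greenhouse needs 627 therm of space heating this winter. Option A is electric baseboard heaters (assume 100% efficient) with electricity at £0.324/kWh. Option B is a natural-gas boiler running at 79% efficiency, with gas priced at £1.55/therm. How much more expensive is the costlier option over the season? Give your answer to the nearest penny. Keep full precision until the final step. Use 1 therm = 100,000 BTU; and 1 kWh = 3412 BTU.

£4723.74

Heat load = 627 therm × 100,000 = 62,700,000 BTU
Gas: input = 62,700,000 / 0.79 = 79,367,089 BTU = 793.7 therm → 793.7 × £1.55 = £1,230.19
Electric: 62,700,000 BTU / 3412 = 18,380 kWh → × £0.324 = £5,953.93
Difference = |£1,230.19 − £5,953.93| = £4,723.74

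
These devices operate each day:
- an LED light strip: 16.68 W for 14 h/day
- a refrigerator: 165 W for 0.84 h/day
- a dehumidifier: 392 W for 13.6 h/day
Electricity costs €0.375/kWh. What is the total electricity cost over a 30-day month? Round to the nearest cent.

€64.16

LED light strip: 16.68 W × 14 h × 30 d = 7,006 Wh = 7.006 kWh
refrigerator: 165 W × 0.84 h × 30 d = 4,158 Wh = 4.158 kWh
dehumidifier: 392 W × 13.6 h × 30 d = 159,936 Wh = 159.9 kWh
Total energy = 7.006 + 4.158 + 159.9 = 171.1 kWh
Cost = 171.1 kWh × €0.375 = €64.16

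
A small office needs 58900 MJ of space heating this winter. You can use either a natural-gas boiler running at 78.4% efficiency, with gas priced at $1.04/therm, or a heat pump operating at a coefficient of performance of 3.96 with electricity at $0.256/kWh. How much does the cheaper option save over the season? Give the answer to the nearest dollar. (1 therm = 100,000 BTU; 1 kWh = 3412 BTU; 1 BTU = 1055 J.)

Heat load = 58900 MJ = 58,900,000,000 J / 1055 = 55,829,384 BTU
Gas: input = 55,829,384 / 0.784 = 71,210,949 BTU = 712.1 therm → 712.1 × $1.04 = $740.59
Heat pump: 55,829,384 BTU / 3412 = 16,360 kWh heat; / 3.96 = 4,132 kWh in → × $0.256 = $1,057.79
Difference = |$740.59 − $1,057.79| = $317.19 ≈ $317

$317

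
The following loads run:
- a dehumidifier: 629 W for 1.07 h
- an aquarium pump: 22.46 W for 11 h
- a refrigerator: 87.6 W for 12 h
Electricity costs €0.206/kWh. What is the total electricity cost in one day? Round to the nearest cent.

€0.41

dehumidifier: 629 W × 1.07 h = 673 Wh = 0.673 kWh
aquarium pump: 22.46 W × 11 h = 247 Wh = 0.2471 kWh
refrigerator: 87.6 W × 12 h = 1,051 Wh = 1.051 kWh
Total energy = 0.673 + 0.2471 + 1.051 = 1.971 kWh
Cost = 1.971 kWh × €0.206 = €0.41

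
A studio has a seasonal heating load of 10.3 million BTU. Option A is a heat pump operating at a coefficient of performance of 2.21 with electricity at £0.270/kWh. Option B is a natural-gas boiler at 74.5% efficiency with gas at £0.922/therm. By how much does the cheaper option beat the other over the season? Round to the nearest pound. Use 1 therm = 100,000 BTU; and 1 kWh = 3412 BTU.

£241

Heat load = 10.3 × 10⁶ BTU = 10,300,000 BTU
Gas: input = 10,300,000 / 0.745 = 13,825,503 BTU = 138.3 therm → 138.3 × £0.922 = £127.47
Heat pump: 10,300,000 BTU / 3412 = 3,019 kWh heat; / 2.21 = 1,366 kWh in → × £0.270 = £368.81
Difference = |£127.47 − £368.81| = £241.34 ≈ £241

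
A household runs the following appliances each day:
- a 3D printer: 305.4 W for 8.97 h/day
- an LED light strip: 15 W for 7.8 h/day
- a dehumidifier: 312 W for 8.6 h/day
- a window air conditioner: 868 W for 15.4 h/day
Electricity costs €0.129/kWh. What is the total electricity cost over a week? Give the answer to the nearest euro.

3D printer: 305.4 W × 8.97 h × 7 d = 19,176 Wh = 19.18 kWh
LED light strip: 15 W × 7.8 h × 7 d = 819 Wh = 0.819 kWh
dehumidifier: 312 W × 8.6 h × 7 d = 18,782 Wh = 18.78 kWh
window air conditioner: 868 W × 15.4 h × 7 d = 93,570 Wh = 93.57 kWh
Total energy = 19.18 + 0.819 + 18.78 + 93.57 = 132.3 kWh
Cost = 132.3 kWh × €0.129 = €17.07 ≈ €17

€17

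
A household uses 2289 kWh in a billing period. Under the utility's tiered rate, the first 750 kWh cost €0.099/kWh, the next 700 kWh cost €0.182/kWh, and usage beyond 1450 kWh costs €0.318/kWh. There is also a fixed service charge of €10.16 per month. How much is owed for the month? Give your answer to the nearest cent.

€478.61

First 750 kWh × €0.099 = €74.25
Next 700 kWh × €0.182 = €127.40
Remaining 839 kWh × €0.318 = €266.80
Energy charge = €468.45; + service €10.16 = €478.61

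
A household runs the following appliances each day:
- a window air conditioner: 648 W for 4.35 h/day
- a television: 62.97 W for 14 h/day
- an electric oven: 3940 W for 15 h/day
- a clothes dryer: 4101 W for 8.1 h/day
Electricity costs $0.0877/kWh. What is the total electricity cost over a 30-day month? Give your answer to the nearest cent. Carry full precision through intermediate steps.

window air conditioner: 648 W × 4.35 h × 30 d = 84,564 Wh = 84.56 kWh
television: 62.97 W × 14 h × 30 d = 26,447 Wh = 26.45 kWh
electric oven: 3940 W × 15 h × 30 d = 1,773,000 Wh = 1,773 kWh
clothes dryer: 4101 W × 8.1 h × 30 d = 996,543 Wh = 996.5 kWh
Total energy = 84.56 + 26.45 + 1,773 + 996.5 = 2,881 kWh
Cost = 2,881 kWh × $0.0877 = $252.62

$252.62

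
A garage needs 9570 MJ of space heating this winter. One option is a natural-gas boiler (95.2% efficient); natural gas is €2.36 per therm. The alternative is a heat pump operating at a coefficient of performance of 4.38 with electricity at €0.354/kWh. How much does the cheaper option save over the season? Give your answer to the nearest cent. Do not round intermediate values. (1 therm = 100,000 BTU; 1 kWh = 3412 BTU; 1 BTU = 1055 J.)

Heat load = 9570 MJ = 9,570,000,000 J / 1055 = 9,071,090 BTU
Gas: input = 9,071,090 / 0.952 = 9,528,456 BTU = 95.28 therm → 95.28 × €2.36 = €224.87
Heat pump: 9,071,090 BTU / 3412 = 2,659 kWh heat; / 4.38 = 607 kWh in → × €0.354 = €214.87
Difference = |€224.87 − €214.87| = €10.00

€10.00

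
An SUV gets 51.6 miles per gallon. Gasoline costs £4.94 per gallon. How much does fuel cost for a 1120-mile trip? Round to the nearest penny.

Fuel = 1120 mi / 51.6 mpg = 21.71 gal
Cost = 21.71 gal × £4.94/gal = £107.22

£107.22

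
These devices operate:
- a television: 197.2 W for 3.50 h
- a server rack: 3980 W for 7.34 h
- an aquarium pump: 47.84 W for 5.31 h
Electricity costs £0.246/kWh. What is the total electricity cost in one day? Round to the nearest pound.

£7

television: 197.2 W × 3.50 h = 690 Wh = 0.6902 kWh
server rack: 3980 W × 7.34 h = 29,213 Wh = 29.21 kWh
aquarium pump: 47.84 W × 5.31 h = 254 Wh = 0.254 kWh
Total energy = 0.6902 + 29.21 + 0.254 = 30.16 kWh
Cost = 30.16 kWh × £0.246 = £7.42 ≈ £7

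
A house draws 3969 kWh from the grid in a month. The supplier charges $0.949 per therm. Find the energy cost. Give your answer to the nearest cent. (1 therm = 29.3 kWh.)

3969 kWh × (0.03413 therm/kWh) = 135.5 therm
Cost = 135.5 therm × $0.949/therm = $128.55

$128.55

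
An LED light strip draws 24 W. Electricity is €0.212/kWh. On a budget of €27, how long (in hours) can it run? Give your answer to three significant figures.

5310 h

Energy budget = €27 / €0.212 per kWh = 127.4 kWh = 127,358 Wh
Runtime = 127,358 Wh / 24 W = 5,307 h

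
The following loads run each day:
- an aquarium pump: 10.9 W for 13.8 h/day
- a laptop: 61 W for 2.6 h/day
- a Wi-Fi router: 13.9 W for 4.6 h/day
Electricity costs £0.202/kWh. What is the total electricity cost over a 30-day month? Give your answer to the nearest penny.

£2.26

aquarium pump: 10.9 W × 13.8 h × 30 d = 4,513 Wh = 4.513 kWh
laptop: 61 W × 2.6 h × 30 d = 4,758 Wh = 4.758 kWh
Wi-Fi router: 13.9 W × 4.6 h × 30 d = 1,918 Wh = 1.918 kWh
Total energy = 4.513 + 4.758 + 1.918 = 11.19 kWh
Cost = 11.19 kWh × £0.202 = £2.26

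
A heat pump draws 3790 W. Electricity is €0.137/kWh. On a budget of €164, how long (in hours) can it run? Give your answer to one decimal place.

315.9 h

Energy budget = €164 / €0.137 per kWh = 1,197 kWh = 1,197,080 Wh
Runtime = 1,197,080 Wh / 3790 W = 315.9 h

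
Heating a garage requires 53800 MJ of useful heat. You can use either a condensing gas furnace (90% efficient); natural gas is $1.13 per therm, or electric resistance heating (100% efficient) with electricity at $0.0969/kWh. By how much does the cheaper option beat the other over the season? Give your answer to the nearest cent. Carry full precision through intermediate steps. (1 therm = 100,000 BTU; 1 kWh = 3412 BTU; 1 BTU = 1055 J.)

Heat load = 53800 MJ = 53,800,000,000 J / 1055 = 50,995,261 BTU
Gas: input = 50,995,261 / 0.90 = 56,661,401 BTU = 566.6 therm → 566.6 × $1.13 = $640.27
Electric: 50,995,261 BTU / 3412 = 14,950 kWh → × $0.0969 = $1,448.25
Difference = |$640.27 − $1,448.25| = $807.98

$807.98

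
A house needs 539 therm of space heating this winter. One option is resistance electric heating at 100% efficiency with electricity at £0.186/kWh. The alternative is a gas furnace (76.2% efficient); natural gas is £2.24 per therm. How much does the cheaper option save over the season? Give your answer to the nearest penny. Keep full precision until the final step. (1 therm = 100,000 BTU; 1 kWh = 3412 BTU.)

£1353.81

Heat load = 539 therm × 100,000 = 53,900,000 BTU
Gas: input = 53,900,000 / 0.762 = 70,734,908 BTU = 707.3 therm → 707.3 × £2.24 = £1,584.46
Electric: 53,900,000 BTU / 3412 = 15,800 kWh → × £0.186 = £2,938.28
Difference = |£1,584.46 − £2,938.28| = £1,353.81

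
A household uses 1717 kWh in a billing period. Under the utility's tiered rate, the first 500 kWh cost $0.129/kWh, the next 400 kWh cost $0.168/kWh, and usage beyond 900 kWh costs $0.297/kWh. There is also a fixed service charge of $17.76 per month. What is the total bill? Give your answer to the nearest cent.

$392.11

First 500 kWh × $0.129 = $64.50
Next 400 kWh × $0.168 = $67.20
Remaining 817 kWh × $0.297 = $242.65
Energy charge = $374.35; + service $17.76 = $392.11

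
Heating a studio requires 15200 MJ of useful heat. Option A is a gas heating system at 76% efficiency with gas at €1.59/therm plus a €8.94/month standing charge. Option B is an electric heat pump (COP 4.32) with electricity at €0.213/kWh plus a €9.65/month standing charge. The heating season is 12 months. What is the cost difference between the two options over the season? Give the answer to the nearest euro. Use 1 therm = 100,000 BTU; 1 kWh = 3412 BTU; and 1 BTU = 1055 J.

€85

Heat load = 15200 MJ = 15,200,000,000 J / 1055 = 14,407,583 BTU
Gas: input = 14,407,583 / 0.76 = 18,957,346 BTU = 189.6 therm → 189.6 × €1.59 = €301.42; + 12 × €8.94 standing = €408.70
Heat pump: 14,407,583 BTU / 3412 = 4,223 kWh heat; / 4.32 = 977.5 kWh in → × €0.213 = €208.20; + 12 × €9.65 standing = €324.00
Difference = |€408.70 − €324.00| = €84.70 ≈ €85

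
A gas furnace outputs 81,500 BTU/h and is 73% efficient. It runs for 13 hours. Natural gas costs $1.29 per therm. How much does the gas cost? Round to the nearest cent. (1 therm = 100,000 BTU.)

Heat delivered = 81,500 BTU/h × 13 h = 1,059,500 BTU
Gas input = 1,059,500 / 0.73 = 1,451,370 BTU
= 1,451,370 / 100,000 = 14.51 therm
Cost = 14.51 × $1.29/therm = $18.72

$18.72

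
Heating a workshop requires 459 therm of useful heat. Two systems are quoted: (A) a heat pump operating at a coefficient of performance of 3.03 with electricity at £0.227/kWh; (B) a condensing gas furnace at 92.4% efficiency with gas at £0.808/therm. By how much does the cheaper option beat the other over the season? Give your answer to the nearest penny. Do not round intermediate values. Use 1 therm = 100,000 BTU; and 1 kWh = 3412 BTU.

Heat load = 459 therm × 100,000 = 45,900,000 BTU
Gas: input = 45,900,000 / 0.924 = 49,675,325 BTU = 496.8 therm → 496.8 × £0.808 = £401.38
Heat pump: 45,900,000 BTU / 3412 = 13,450 kWh heat; / 3.03 = 4,440 kWh in → × £0.227 = £1,007.83
Difference = |£401.38 − £1,007.83| = £606.45

£606.45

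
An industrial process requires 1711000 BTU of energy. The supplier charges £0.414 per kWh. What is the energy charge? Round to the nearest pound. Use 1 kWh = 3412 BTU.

1711000 BTU × (0.00029308 kWh/BTU) = 501.5 kWh
Cost = 501.5 kWh × £0.414/kWh = £207.61 ≈ £208

£208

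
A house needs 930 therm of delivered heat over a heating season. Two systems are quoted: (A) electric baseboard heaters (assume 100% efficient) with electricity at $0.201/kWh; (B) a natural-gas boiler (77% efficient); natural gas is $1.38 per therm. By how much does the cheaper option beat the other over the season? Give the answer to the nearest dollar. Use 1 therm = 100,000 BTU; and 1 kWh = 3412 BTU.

Heat load = 930 therm × 100,000 = 93,000,000 BTU
Gas: input = 93,000,000 / 0.77 = 120,779,221 BTU = 1,208 therm → 1,208 × $1.38 = $1,666.75
Electric: 93,000,000 BTU / 3412 = 27,260 kWh → × $0.201 = $5,478.60
Difference = |$1,666.75 − $5,478.60| = $3,811.85 ≈ $3812

$3812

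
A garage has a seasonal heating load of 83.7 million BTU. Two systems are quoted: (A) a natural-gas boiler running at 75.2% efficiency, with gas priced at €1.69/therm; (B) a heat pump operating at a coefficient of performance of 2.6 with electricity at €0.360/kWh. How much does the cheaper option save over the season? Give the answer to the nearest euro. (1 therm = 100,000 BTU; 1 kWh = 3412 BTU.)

Heat load = 83.7 × 10⁶ BTU = 83,700,000 BTU
Gas: input = 83,700,000 / 0.752 = 111,303,191 BTU = 1,113 therm → 1,113 × €1.69 = €1,881.02
Heat pump: 83,700,000 BTU / 3412 = 24,530 kWh heat; / 2.6 = 9,435 kWh in → × €0.360 = €3,396.61
Difference = |€1,881.02 − €3,396.61| = €1,515.59 ≈ €1516

€1516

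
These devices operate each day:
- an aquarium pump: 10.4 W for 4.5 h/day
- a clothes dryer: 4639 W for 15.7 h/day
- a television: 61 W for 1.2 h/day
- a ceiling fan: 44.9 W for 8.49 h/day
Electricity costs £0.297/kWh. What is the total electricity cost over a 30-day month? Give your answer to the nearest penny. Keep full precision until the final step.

£653.40

aquarium pump: 10.4 W × 4.5 h × 30 d = 1,404 Wh = 1.404 kWh
clothes dryer: 4639 W × 15.7 h × 30 d = 2,184,969 Wh = 2,185 kWh
television: 61 W × 1.2 h × 30 d = 2,196 Wh = 2.196 kWh
ceiling fan: 44.9 W × 8.49 h × 30 d = 11,436 Wh = 11.44 kWh
Total energy = 1.404 + 2,185 + 2.196 + 11.44 = 2,200 kWh
Cost = 2,200 kWh × £0.297 = £653.40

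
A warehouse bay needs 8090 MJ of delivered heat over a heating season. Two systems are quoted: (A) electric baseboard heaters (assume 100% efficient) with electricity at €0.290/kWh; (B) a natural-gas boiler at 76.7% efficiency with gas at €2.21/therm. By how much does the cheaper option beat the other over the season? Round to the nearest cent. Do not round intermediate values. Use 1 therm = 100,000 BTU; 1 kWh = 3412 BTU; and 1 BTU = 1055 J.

€430.81

Heat load = 8090 MJ = 8,090,000,000 J / 1055 = 7,668,246 BTU
Gas: input = 7,668,246 / 0.767 = 9,997,714 BTU = 99.98 therm → 99.98 × €2.21 = €220.95
Electric: 7,668,246 BTU / 3412 = 2,247 kWh → × €0.290 = €651.76
Difference = |€220.95 − €651.76| = €430.81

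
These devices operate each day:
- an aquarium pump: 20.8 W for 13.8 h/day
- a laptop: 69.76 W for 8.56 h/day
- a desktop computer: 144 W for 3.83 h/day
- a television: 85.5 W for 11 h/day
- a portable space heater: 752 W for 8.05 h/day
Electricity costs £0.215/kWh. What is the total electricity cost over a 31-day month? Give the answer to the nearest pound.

aquarium pump: 20.8 W × 13.8 h × 31 d = 8,898 Wh = 8.898 kWh
laptop: 69.76 W × 8.56 h × 31 d = 18,512 Wh = 18.51 kWh
desktop computer: 144 W × 3.83 h × 31 d = 17,097 Wh = 17.1 kWh
television: 85.5 W × 11 h × 31 d = 29,156 Wh = 29.16 kWh
portable space heater: 752 W × 8.05 h × 31 d = 187,662 Wh = 187.7 kWh
Total energy = 8.898 + 18.51 + 17.1 + 29.16 + 187.7 = 261.3 kWh
Cost = 261.3 kWh × £0.215 = £56.18 ≈ £56

£56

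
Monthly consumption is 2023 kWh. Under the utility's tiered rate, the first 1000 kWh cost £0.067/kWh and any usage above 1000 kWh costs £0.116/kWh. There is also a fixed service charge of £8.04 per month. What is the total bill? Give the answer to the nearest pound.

£194

First 1000 kWh × £0.067 = £67.00
Remaining 1023 kWh × £0.116 = £118.67
Energy charge = £185.67; + service £8.04 = £193.71 ≈ £194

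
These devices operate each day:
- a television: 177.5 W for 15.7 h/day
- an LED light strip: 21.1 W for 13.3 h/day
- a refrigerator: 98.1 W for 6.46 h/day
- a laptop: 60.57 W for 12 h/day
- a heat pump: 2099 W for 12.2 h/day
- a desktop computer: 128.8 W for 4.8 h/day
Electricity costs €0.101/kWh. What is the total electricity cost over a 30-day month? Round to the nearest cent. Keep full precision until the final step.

television: 177.5 W × 15.7 h × 30 d = 83,602 Wh = 83.6 kWh
LED light strip: 21.1 W × 13.3 h × 30 d = 8,419 Wh = 8.419 kWh
refrigerator: 98.1 W × 6.46 h × 30 d = 19,012 Wh = 19.01 kWh
laptop: 60.57 W × 12 h × 30 d = 21,805 Wh = 21.81 kWh
heat pump: 2099 W × 12.2 h × 30 d = 768,234 Wh = 768.2 kWh
desktop computer: 128.8 W × 4.8 h × 30 d = 18,547 Wh = 18.55 kWh
Total energy = 83.6 + 8.419 + 19.01 + 21.81 + 768.2 + 18.55 = 919.6 kWh
Cost = 919.6 kWh × €0.101 = €92.88

€92.88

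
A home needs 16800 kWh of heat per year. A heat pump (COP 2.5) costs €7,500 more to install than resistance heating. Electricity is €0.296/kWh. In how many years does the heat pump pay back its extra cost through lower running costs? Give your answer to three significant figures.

2.51 years

Resistance: 16800 kWh × €0.296 = €4,972.80/yr
Heat pump: 16800 / 2.5 = 6720 kWh in → × €0.296 = €1,989.12/yr
Annual savings = €2,983.68
Payback = €7,500 / €2,983.68 = 2.51 years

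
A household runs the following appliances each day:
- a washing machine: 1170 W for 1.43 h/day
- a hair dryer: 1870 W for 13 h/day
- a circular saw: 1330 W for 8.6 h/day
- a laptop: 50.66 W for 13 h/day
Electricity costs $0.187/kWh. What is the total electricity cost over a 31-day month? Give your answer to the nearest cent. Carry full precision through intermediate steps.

$220.75

washing machine: 1170 W × 1.43 h × 31 d = 51,866 Wh = 51.87 kWh
hair dryer: 1870 W × 13 h × 31 d = 753,610 Wh = 753.6 kWh
circular saw: 1330 W × 8.6 h × 31 d = 354,578 Wh = 354.6 kWh
laptop: 50.66 W × 13 h × 31 d = 20,416 Wh = 20.42 kWh
Total energy = 51.87 + 753.6 + 354.6 + 20.42 = 1,180 kWh
Cost = 1,180 kWh × $0.187 = $220.75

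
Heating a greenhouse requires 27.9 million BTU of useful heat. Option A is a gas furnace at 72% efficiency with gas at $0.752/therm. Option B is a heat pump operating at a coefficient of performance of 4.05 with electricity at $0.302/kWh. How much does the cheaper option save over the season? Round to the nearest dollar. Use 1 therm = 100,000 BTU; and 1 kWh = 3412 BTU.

$318

Heat load = 27.9 × 10⁶ BTU = 27,900,000 BTU
Gas: input = 27,900,000 / 0.72 = 38,750,000 BTU = 387.5 therm → 387.5 × $0.752 = $291.40
Heat pump: 27,900,000 BTU / 3412 = 8,177 kWh heat; / 4.05 = 2,019 kWh in → × $0.302 = $609.74
Difference = |$291.40 − $609.74| = $318.34 ≈ $318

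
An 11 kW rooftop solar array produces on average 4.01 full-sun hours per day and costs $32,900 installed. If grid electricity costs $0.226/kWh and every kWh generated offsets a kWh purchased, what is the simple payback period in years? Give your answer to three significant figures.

Daily generation = 11 kW × 4.01 h = 44.11 kWh
Annual generation = 44.11 × 365 = 16100 kWh
Annual savings = 16100 × $0.226 = $3,638.63
Payback = $32,900 / $3,638.63 = 9.04 years

9.04 years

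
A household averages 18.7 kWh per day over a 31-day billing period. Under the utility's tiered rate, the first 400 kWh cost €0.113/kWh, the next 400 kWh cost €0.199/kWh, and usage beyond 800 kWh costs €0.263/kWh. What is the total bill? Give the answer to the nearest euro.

Usage = 18.7 kWh/day × 31 days = 579.7 kWh
First 400 kWh × €0.113 = €45.20
Next 179.7 kWh × €0.199 = €35.76
Remaining tier: 0 kWh (not reached)
Total = €80.96 ≈ €81

€81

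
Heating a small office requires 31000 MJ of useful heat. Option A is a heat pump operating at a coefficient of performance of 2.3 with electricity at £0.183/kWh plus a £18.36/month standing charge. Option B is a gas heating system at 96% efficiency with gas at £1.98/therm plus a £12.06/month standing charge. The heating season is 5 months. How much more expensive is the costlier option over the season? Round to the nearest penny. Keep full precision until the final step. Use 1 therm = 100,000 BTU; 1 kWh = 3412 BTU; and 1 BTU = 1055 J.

£110.67

Heat load = 31000 MJ = 31,000,000,000 J / 1055 = 29,383,886 BTU
Gas: input = 29,383,886 / 0.96 = 30,608,215 BTU = 306.1 therm → 306.1 × £1.98 = £606.04; + 5 × £12.06 standing = £666.34
Heat pump: 29,383,886 BTU / 3412 = 8,612 kWh heat; / 2.3 = 3,744 kWh in → × £0.183 = £685.21; + 5 × £18.36 standing = £777.01
Difference = |£666.34 − £777.01| = £110.67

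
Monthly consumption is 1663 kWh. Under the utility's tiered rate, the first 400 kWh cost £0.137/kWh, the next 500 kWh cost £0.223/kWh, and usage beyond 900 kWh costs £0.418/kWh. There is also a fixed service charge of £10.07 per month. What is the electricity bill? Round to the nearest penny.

£495.30

First 400 kWh × £0.137 = £54.80
Next 500 kWh × £0.223 = £111.50
Remaining 763 kWh × £0.418 = £318.93
Energy charge = £485.23; + service £10.07 = £495.30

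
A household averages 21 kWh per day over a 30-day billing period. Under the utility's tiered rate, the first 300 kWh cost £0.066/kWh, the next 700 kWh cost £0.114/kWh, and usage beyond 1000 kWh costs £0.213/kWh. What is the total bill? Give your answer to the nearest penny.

Usage = 21 kWh/day × 30 days = 630 kWh
First 300 kWh × £0.066 = £19.80
Next 330 kWh × £0.114 = £37.62
Remaining tier: 0 kWh (not reached)
Total = £57.42

£57.42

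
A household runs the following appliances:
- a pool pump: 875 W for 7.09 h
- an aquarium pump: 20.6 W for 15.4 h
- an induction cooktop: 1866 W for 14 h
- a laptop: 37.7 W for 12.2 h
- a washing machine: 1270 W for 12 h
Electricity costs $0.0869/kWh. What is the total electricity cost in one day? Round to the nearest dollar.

$4

pool pump: 875 W × 7.09 h = 6,204 Wh = 6.204 kWh
aquarium pump: 20.6 W × 15.4 h = 317 Wh = 0.3172 kWh
induction cooktop: 1866 W × 14 h = 26,124 Wh = 26.12 kWh
laptop: 37.7 W × 12.2 h = 460 Wh = 0.4599 kWh
washing machine: 1270 W × 12 h = 15,240 Wh = 15.24 kWh
Total energy = 6.204 + 0.3172 + 26.12 + 0.4599 + 15.24 = 48.34 kWh
Cost = 48.34 kWh × $0.0869 = $4.20 ≈ $4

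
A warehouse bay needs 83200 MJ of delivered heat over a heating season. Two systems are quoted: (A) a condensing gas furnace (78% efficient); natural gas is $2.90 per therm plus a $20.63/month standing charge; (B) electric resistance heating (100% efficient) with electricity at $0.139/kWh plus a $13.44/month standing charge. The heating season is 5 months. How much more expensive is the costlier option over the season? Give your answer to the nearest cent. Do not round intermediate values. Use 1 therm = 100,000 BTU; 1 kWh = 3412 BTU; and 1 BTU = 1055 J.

Heat load = 83200 MJ = 83,200,000,000 J / 1055 = 78,862,559 BTU
Gas: input = 78,862,559 / 0.780 = 101,105,845 BTU = 1,011 therm → 1,011 × $2.90 = $2,932.07; + 5 × $20.63 standing = $3,035.22
Electric: 78,862,559 BTU / 3412 = 23,110 kWh → × $0.139 = $3,212.75; + 5 × $13.44 standing = $3,279.95
Difference = |$3,035.22 − $3,279.95| = $244.73

$244.73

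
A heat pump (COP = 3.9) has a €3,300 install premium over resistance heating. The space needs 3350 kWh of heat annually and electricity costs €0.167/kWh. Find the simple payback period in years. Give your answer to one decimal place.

7.9 years

Resistance: 3350 kWh × €0.167 = €559.45/yr
Heat pump: 3350 / 3.9 = 859 kWh in → × €0.167 = €143.45/yr
Annual savings = €416.00
Payback = €3,300 / €416.00 = 7.93 years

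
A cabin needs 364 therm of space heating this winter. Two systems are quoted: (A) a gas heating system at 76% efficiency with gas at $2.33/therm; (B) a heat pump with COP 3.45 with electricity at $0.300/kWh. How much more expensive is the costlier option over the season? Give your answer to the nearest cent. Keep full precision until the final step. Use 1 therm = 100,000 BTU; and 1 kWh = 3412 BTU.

Heat load = 364 therm × 100,000 = 36,400,000 BTU
Gas: input = 36,400,000 / 0.76 = 47,894,737 BTU = 478.9 therm → 478.9 × $2.33 = $1,115.95
Heat pump: 36,400,000 BTU / 3412 = 10,670 kWh heat; / 3.45 = 3,092 kWh in → × $0.300 = $927.67
Difference = |$1,115.95 − $927.67| = $188.28

$188.28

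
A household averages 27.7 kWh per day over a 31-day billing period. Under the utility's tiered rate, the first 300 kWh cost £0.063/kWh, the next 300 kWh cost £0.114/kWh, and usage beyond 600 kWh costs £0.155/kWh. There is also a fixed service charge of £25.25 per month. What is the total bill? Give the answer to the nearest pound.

£118

Usage = 27.7 kWh/day × 31 days = 858.7 kWh
First 300 kWh × £0.063 = £18.90
Next 300 kWh × £0.114 = £34.20
Remaining 258.7 kWh × £0.155 = £40.10
Energy charge = £93.20; + service £25.25 = £118.45 ≈ £118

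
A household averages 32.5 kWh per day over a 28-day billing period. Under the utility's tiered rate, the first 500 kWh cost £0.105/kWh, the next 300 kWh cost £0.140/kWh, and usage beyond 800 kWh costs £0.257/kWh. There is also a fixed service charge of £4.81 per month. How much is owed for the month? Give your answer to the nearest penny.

£127.58

Usage = 32.5 kWh/day × 28 days = 910 kWh
First 500 kWh × £0.105 = £52.50
Next 300 kWh × £0.140 = £42.00
Remaining 110 kWh × £0.257 = £28.27
Energy charge = £122.77; + service £4.81 = £127.58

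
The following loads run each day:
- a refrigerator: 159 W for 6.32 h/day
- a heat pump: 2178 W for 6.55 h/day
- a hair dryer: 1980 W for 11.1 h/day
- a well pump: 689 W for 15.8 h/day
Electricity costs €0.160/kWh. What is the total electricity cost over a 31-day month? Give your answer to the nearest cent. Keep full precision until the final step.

€238.75

refrigerator: 159 W × 6.32 h × 31 d = 31,151 Wh = 31.15 kWh
heat pump: 2178 W × 6.55 h × 31 d = 442,243 Wh = 442.2 kWh
hair dryer: 1980 W × 11.1 h × 31 d = 681,318 Wh = 681.3 kWh
well pump: 689 W × 15.8 h × 31 d = 337,472 Wh = 337.5 kWh
Total energy = 31.15 + 442.2 + 681.3 + 337.5 = 1,492 kWh
Cost = 1,492 kWh × €0.160 = €238.75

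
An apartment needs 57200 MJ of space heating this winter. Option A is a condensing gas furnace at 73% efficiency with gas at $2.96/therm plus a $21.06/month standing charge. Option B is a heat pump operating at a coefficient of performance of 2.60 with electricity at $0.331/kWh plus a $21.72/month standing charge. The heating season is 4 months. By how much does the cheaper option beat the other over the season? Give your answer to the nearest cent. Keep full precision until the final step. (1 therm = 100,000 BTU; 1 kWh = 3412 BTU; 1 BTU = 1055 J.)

Heat load = 57200 MJ = 57,200,000,000 J / 1055 = 54,218,009 BTU
Gas: input = 54,218,009 / 0.73 = 74,271,246 BTU = 742.7 therm → 742.7 × $2.96 = $2,198.43; + 4 × $21.06 standing = $2,282.67
Heat pump: 54,218,009 BTU / 3412 = 15,890 kWh heat; / 2.60 = 6,112 kWh in → × $0.331 = $2,022.97; + 4 × $21.72 standing = $2,109.85
Difference = |$2,282.67 − $2,109.85| = $172.82

$172.82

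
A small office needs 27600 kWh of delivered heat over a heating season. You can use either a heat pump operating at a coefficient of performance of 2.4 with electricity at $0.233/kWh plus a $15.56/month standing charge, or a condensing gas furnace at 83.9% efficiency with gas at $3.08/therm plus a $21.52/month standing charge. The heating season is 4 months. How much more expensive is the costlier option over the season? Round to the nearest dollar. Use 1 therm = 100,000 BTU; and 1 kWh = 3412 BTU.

$801

Heat load = 27600 kWh × 3412 = 94,171,200 BTU
Gas: input = 94,171,200 / 0.839 = 112,242,193 BTU = 1,122 therm → 1,122 × $3.08 = $3,457.06; + 4 × $21.52 standing = $3,543.14
Heat pump: 94,171,200 BTU / 3412 = 27,600 kWh heat; / 2.4 = 11,500 kWh in → × $0.233 = $2,679.50; + 4 × $15.56 standing = $2,741.74
Difference = |$3,543.14 − $2,741.74| = $801.40 ≈ $801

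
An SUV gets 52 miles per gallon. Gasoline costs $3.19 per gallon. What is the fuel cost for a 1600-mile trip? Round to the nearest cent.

Fuel = 1600 mi / 52 mpg = 30.77 gal
Cost = 30.77 gal × $3.19/gal = $98.15

$98.15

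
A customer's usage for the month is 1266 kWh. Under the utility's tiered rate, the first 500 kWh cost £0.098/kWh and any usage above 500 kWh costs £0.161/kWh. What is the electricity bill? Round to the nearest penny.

First 500 kWh × £0.098 = £49.00
Remaining 766 kWh × £0.161 = £123.33
Total = £172.33

£172.33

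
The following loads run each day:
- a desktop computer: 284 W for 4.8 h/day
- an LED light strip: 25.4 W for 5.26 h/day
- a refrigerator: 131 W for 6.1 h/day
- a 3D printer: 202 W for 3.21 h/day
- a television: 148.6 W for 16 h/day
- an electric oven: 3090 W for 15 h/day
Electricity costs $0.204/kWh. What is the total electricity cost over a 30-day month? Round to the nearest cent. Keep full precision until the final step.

desktop computer: 284 W × 4.8 h × 30 d = 40,896 Wh = 40.9 kWh
LED light strip: 25.4 W × 5.26 h × 30 d = 4,008 Wh = 4.008 kWh
refrigerator: 131 W × 6.1 h × 30 d = 23,973 Wh = 23.97 kWh
3D printer: 202 W × 3.21 h × 30 d = 19,453 Wh = 19.45 kWh
television: 148.6 W × 16 h × 30 d = 71,328 Wh = 71.33 kWh
electric oven: 3090 W × 15 h × 30 d = 1,390,500 Wh = 1,390 kWh
Total energy = 40.9 + 4.008 + 23.97 + 19.45 + 71.33 + 1,390 = 1,550 kWh
Cost = 1,550 kWh × $0.204 = $316.23

$316.23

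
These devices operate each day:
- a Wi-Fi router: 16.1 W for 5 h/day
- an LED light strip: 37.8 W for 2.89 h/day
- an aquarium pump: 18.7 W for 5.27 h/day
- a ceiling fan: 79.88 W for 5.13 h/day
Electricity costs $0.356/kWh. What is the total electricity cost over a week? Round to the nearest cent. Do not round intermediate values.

$1.74

Wi-Fi router: 16.1 W × 5 h × 7 d = 564 Wh = 0.5635 kWh
LED light strip: 37.8 W × 2.89 h × 7 d = 765 Wh = 0.7647 kWh
aquarium pump: 18.7 W × 5.27 h × 7 d = 690 Wh = 0.6898 kWh
ceiling fan: 79.88 W × 5.13 h × 7 d = 2,868 Wh = 2.868 kWh
Total energy = 0.5635 + 0.7647 + 0.6898 + 2.868 = 4.887 kWh
Cost = 4.887 kWh × $0.356 = $1.74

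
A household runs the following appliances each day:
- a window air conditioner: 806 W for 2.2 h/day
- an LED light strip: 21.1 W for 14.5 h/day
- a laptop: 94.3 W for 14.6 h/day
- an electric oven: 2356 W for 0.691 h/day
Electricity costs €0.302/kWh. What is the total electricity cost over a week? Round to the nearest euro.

window air conditioner: 806 W × 2.2 h × 7 d = 12,412 Wh = 12.41 kWh
LED light strip: 21.1 W × 14.5 h × 7 d = 2,142 Wh = 2.142 kWh
laptop: 94.3 W × 14.6 h × 7 d = 9,637 Wh = 9.637 kWh
electric oven: 2356 W × 0.691 h × 7 d = 11,396 Wh = 11.4 kWh
Total energy = 12.41 + 2.142 + 9.637 + 11.4 = 35.59 kWh
Cost = 35.59 kWh × €0.302 = €10.75 ≈ €11

€11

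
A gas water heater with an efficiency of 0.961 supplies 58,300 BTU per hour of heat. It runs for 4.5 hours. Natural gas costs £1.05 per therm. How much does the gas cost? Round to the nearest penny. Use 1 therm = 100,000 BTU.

Heat delivered = 58,300 BTU/h × 4.5 h = 262,350 BTU
Gas input = 262,350 / 0.961 = 272,997 BTU
= 272,997 / 100,000 = 2.73 therm
Cost = 2.73 × £1.05/therm = £2.87

£2.87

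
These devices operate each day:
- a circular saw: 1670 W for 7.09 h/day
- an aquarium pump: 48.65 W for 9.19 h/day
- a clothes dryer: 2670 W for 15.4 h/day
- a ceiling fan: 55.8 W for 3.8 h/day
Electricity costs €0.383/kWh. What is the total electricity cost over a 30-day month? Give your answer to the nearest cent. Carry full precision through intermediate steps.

€616.06

circular saw: 1670 W × 7.09 h × 30 d = 355,209 Wh = 355.2 kWh
aquarium pump: 48.65 W × 9.19 h × 30 d = 13,413 Wh = 13.41 kWh
clothes dryer: 2670 W × 15.4 h × 30 d = 1,233,540 Wh = 1,234 kWh
ceiling fan: 55.8 W × 3.8 h × 30 d = 6,361 Wh = 6.361 kWh
Total energy = 355.2 + 13.41 + 1,234 + 6.361 = 1,609 kWh
Cost = 1,609 kWh × €0.383 = €616.06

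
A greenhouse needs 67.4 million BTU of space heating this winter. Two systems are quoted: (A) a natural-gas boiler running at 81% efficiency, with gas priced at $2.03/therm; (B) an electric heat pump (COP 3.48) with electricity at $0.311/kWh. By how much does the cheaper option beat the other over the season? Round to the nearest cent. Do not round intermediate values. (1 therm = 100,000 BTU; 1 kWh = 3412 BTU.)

Heat load = 67.4 × 10⁶ BTU = 67,400,000 BTU
Gas: input = 67,400,000 / 0.81 = 83,209,877 BTU = 832.1 therm → 832.1 × $2.03 = $1,689.16
Heat pump: 67,400,000 BTU / 3412 = 19,750 kWh heat; / 3.48 = 5,676 kWh in → × $0.311 = $1,765.35
Difference = |$1,689.16 − $1,765.35| = $76.19

$76.19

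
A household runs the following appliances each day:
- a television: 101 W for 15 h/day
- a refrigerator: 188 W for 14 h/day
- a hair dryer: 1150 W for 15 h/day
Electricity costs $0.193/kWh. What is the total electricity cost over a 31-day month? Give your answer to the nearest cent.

$128.02

television: 101 W × 15 h × 31 d = 46,965 Wh = 46.97 kWh
refrigerator: 188 W × 14 h × 31 d = 81,592 Wh = 81.59 kWh
hair dryer: 1150 W × 15 h × 31 d = 534,750 Wh = 534.8 kWh
Total energy = 46.97 + 81.59 + 534.8 = 663.3 kWh
Cost = 663.3 kWh × $0.193 = $128.02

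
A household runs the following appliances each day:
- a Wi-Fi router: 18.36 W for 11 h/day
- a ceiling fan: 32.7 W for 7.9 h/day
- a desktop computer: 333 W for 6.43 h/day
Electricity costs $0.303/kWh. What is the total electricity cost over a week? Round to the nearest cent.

$5.52

Wi-Fi router: 18.36 W × 11 h × 7 d = 1,414 Wh = 1.414 kWh
ceiling fan: 32.7 W × 7.9 h × 7 d = 1,808 Wh = 1.808 kWh
desktop computer: 333 W × 6.43 h × 7 d = 14,988 Wh = 14.99 kWh
Total energy = 1.414 + 1.808 + 14.99 = 18.21 kWh
Cost = 18.21 kWh × $0.303 = $5.52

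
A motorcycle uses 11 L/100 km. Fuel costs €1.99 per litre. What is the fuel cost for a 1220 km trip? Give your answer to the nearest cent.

€267.06

Fuel = 11 L/100 km × 1220 km / 100 = 134.2 L
Cost = 134.2 L × €1.99/L = €267.06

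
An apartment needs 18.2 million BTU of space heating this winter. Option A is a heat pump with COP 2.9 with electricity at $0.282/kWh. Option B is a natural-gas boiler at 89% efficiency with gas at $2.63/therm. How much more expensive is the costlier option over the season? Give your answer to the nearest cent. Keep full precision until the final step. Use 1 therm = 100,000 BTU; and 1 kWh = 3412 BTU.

$19.12

Heat load = 18.2 × 10⁶ BTU = 18,200,000 BTU
Gas: input = 18,200,000 / 0.89 = 20,449,438 BTU = 204.5 therm → 204.5 × $2.63 = $537.82
Heat pump: 18,200,000 BTU / 3412 = 5,334 kWh heat; / 2.9 = 1,839 kWh in → × $0.282 = $518.70
Difference = |$537.82 − $518.70| = $19.12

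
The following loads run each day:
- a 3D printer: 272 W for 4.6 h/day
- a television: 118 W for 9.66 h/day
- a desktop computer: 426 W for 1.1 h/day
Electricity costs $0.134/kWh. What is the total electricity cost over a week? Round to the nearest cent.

$2.68

3D printer: 272 W × 4.6 h × 7 d = 8,758 Wh = 8.758 kWh
television: 118 W × 9.66 h × 7 d = 7,979 Wh = 7.979 kWh
desktop computer: 426 W × 1.1 h × 7 d = 3,280 Wh = 3.28 kWh
Total energy = 8.758 + 7.979 + 3.28 = 20.02 kWh
Cost = 20.02 kWh × $0.134 = $2.68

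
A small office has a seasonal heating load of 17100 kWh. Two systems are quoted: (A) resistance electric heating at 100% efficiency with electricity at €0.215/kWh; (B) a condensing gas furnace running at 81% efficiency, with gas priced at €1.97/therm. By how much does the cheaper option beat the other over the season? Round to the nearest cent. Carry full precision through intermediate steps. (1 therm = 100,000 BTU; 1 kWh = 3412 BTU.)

Heat load = 17100 kWh × 3412 = 58,345,200 BTU
Gas: input = 58,345,200 / 0.810 = 72,031,111 BTU = 720.3 therm → 720.3 × €1.97 = €1,419.01
Electric: 58,345,200 BTU / 3412 = 17,100 kWh → × €0.215 = €3,676.50
Difference = |€1,419.01 − €3,676.50| = €2,257.49

€2257.49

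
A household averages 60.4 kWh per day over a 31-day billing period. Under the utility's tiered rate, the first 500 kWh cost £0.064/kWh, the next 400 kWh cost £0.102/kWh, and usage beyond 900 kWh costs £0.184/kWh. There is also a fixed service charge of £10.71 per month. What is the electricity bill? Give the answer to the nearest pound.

Usage = 60.4 kWh/day × 31 days = 1872.4 kWh
First 500 kWh × £0.064 = £32.00
Next 400 kWh × £0.102 = £40.80
Remaining 972.4 kWh × £0.184 = £178.92
Energy charge = £251.72; + service £10.71 = £262.43 ≈ £262

£262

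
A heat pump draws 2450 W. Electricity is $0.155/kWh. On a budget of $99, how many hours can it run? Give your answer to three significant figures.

261 h

Energy budget = $99 / $0.155 per kWh = 638.7 kWh = 638,710 Wh
Runtime = 638,710 Wh / 2450 W = 260.7 h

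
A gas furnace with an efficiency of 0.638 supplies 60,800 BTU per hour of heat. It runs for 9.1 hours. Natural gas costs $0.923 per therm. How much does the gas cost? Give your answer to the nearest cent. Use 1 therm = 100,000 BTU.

$8.00

Heat delivered = 60,800 BTU/h × 9.1 h = 553,280 BTU
Gas input = 553,280 / 0.638 = 867,210 BTU
= 867,210 / 100,000 = 8.672 therm
Cost = 8.672 × $0.923/therm = $8.00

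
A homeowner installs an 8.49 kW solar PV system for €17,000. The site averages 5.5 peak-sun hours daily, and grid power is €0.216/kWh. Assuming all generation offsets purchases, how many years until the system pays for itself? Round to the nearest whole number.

Daily generation = 8.49 kW × 5.5 h = 46.7 kWh
Annual generation = 46.7 × 365 = 17044 kWh
Annual savings = 17044 × €0.216 = €3,681.43
Payback = €17,000 / €3,681.43 = 4.62 years

5 years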